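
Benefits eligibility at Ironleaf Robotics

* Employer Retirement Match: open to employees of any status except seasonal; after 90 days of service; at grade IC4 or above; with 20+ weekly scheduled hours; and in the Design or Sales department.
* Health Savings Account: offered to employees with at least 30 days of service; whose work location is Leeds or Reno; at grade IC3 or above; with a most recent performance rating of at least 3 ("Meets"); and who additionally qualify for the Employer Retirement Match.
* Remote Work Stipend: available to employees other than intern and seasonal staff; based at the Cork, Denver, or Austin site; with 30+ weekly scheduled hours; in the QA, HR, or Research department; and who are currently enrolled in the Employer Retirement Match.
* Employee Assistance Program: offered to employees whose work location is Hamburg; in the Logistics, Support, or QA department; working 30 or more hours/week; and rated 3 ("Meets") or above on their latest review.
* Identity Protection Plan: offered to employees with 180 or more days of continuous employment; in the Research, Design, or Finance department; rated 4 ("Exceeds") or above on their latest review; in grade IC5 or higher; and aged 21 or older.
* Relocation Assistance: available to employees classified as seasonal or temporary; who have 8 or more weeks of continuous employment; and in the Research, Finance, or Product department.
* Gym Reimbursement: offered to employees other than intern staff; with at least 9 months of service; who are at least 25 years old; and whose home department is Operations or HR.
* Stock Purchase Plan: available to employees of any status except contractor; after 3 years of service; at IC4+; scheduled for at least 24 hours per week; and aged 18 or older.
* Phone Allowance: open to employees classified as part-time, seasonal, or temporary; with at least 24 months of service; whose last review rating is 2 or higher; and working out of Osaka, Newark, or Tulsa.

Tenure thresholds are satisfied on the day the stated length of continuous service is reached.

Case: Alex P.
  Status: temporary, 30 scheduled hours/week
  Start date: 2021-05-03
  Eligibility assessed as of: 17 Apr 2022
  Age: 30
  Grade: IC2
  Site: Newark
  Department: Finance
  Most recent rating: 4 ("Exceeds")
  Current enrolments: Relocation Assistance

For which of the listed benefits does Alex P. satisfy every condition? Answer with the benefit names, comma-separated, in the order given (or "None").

Relocation Assistance

Service from 2021-05-03 to 17 Apr 2022: 349 days.
Employer Retirement Match — status temporary ✓ (not excluded); service 349 days ≥ 90 days ✓; grade IC2 < IC4 ✗ → not eligible.
Health Savings Account — service 349 days ≥ 30 days ✓; site Newark ✗ (not Leeds or Reno) → not eligible.
Remote Work Stipend — status temporary ✓ (not excluded); site Newark ✗ (not Cork, Denver, or Austin) → not eligible.
Employee Assistance Program — site Newark ✗ (not Hamburg) → not eligible.
Identity Protection Plan — service 349 days ≥ 180 days ✓; dept Finance ✓; rating 4 ≥ 4 ✓; grade IC2 < IC5 ✗ → not eligible.
Relocation Assistance — status temporary ✓; service 349 days ≥ 8 weeks (≈56 days) ✓; dept Finance ✓ → eligible.
Gym Reimbursement — status temporary ✓ (not excluded); service 349 days ≥ 9 months (≈270 days) ✓; age 30 ≥ 25 ✓; dept Finance ✗ → not eligible.
Stock Purchase Plan — status temporary ✓ (not excluded); service 349 days < 3 years (≈1095 days) ✗ → not eligible.
Phone Allowance — status temporary ✓; service 349 days < 24 months (≈720 days) ✗ → not eligible.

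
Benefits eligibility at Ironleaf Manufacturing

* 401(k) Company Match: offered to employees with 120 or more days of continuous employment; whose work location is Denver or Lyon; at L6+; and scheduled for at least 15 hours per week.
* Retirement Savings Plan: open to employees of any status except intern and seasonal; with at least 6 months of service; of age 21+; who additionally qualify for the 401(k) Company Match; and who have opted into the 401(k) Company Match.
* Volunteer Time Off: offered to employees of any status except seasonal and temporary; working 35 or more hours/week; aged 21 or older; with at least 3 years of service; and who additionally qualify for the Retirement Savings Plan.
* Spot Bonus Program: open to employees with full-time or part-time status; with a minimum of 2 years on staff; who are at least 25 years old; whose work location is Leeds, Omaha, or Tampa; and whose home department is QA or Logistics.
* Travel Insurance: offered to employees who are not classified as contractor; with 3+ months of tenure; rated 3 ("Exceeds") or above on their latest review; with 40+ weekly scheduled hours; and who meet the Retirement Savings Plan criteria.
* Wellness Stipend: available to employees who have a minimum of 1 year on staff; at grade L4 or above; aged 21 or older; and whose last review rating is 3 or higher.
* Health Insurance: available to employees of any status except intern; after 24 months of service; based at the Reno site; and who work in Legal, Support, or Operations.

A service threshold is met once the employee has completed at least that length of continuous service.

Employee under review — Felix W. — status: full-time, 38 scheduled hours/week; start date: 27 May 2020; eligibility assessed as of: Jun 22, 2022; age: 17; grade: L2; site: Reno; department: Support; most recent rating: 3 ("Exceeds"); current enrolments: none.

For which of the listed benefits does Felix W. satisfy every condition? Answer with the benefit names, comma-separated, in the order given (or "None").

Service from 27 May 2020 to Jun 22, 2022: 756 days.
401(k) Company Match — service 756 days ≥ 120 days ✓; site Reno ✗ (not Denver or Lyon) → not eligible.
Retirement Savings Plan — status full-time ✓ (not excluded); service 756 days ≥ 6 months (≈180 days) ✓; age 17 < 21 ✗ → not eligible.
Volunteer Time Off — status full-time ✓ (not excluded); 38 hrs/wk ≥ 35 ✓; age 17 < 21 ✗ → not eligible.
Spot Bonus Program — status full-time ✓; service 756 days ≥ 2 years (≈730 days) ✓; age 17 < 25 ✗ → not eligible.
Travel Insurance — status full-time ✓ (not excluded); service 756 days ≥ 3 months (≈90 days) ✓; rating 3 ≥ 3 ✓; 38 hrs/wk < 40 ✗ → not eligible.
Wellness Stipend — service 756 days ≥ 1 year (≈365 days) ✓; grade L2 < L4 ✗ → not eligible.
Health Insurance — status full-time ✓ (not excluded); service 756 days ≥ 24 months (≈720 days) ✓; site Reno ✓; dept Support ✓ → eligible.

Health Insurance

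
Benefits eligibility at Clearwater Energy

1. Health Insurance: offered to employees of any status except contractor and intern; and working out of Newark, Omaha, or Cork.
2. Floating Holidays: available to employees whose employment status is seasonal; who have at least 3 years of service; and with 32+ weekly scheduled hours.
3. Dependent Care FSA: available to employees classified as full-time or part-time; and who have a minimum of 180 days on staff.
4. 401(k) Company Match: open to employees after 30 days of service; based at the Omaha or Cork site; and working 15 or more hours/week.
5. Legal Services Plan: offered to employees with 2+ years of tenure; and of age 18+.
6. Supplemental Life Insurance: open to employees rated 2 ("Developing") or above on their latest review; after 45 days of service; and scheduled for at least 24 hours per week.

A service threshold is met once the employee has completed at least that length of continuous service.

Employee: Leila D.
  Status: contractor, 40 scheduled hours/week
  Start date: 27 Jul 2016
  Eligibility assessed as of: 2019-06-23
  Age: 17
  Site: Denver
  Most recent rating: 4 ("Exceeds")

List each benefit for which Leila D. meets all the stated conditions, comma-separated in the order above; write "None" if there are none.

Supplemental Life Insurance

Service from 27 Jul 2016 to 2019-06-23: 1061 days.
Health Insurance — status contractor ✗ (excluded) → not eligible.
Floating Holidays — status contractor ✗ (requires seasonal) → not eligible.
Dependent Care FSA — status contractor ✗ (requires full-time or part-time) → not eligible.
401(k) Company Match — service 1061 days ≥ 30 days ✓; site Denver ✗ (not Omaha or Cork) → not eligible.
Legal Services Plan — service 1061 days ≥ 2 years (≈730 days) ✓; age 17 < 18 ✗ → not eligible.
Supplemental Life Insurance — rating 4 ≥ 2 ✓; service 1061 days ≥ 45 days ✓; 40 hrs/wk ≥ 24 ✓ → eligible.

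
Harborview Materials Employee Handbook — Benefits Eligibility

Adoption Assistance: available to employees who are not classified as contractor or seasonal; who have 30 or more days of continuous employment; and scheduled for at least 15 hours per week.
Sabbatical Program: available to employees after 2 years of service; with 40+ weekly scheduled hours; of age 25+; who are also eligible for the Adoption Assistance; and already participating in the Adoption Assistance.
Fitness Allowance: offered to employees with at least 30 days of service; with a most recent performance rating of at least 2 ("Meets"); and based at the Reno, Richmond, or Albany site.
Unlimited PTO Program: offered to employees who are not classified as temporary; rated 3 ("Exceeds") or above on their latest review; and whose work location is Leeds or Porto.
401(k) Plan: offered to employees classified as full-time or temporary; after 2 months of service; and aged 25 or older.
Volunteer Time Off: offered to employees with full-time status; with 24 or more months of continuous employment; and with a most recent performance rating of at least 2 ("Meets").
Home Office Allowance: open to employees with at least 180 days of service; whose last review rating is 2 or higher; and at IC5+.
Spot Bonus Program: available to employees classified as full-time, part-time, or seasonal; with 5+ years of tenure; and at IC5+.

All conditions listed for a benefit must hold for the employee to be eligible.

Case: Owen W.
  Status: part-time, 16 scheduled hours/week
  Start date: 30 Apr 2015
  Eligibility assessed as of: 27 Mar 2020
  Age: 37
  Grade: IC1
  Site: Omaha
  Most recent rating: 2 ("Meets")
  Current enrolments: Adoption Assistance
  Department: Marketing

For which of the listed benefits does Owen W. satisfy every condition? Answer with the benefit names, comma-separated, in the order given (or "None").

Service from 30 Apr 2015 to 27 Mar 2020: 1793 days.
Adoption Assistance — status part-time ✓ (not excluded); service 1793 days ≥ 30 days ✓; 16 hrs/wk ≥ 15 ✓ → eligible.
Sabbatical Program — service 1793 days ≥ 2 years (≈730 days) ✓; 16 hrs/wk < 40 ✗ → not eligible.
Fitness Allowance — service 1793 days ≥ 30 days ✓; rating 2 ≥ 2 ✓; site Omaha ✗ (not Reno, Richmond, or Albany) → not eligible.
Unlimited PTO Program — status part-time ✓ (not excluded); rating 2 < 3 ✗ → not eligible.
401(k) Plan — status part-time ✗ (requires full-time or temporary) → not eligible.
Volunteer Time Off — status part-time ✗ (requires full-time) → not eligible.
Home Office Allowance — service 1793 days ≥ 180 days ✓; rating 2 ≥ 2 ✓; grade IC1 < IC5 ✗ → not eligible.
Spot Bonus Program — status part-time ✓; service 1793 days < 5 years (≈1825 days) ✗ → not eligible.

Adoption Assistance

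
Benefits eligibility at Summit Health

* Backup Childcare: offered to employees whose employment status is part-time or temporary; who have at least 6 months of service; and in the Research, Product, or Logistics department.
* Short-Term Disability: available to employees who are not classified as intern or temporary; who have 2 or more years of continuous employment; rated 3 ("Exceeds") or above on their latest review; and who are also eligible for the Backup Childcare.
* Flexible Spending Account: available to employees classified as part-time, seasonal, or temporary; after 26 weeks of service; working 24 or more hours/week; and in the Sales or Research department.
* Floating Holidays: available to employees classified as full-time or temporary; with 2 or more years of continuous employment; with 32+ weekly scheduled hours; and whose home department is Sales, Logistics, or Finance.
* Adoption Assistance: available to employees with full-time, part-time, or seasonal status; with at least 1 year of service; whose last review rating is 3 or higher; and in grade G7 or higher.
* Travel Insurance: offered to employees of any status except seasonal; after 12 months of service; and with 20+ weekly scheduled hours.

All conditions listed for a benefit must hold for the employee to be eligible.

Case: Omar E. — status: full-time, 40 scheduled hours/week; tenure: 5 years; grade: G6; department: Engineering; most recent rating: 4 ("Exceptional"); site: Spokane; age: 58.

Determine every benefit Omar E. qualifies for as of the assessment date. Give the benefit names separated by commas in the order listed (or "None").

Travel Insurance

Backup Childcare — status full-time ✗ (requires part-time or temporary) → not eligible.
Short-Term Disability — status full-time ✓ (not excluded); service 5 years ≥ 2 years ✓; rating 4 ≥ 3 ✓; not eligible for Backup Childcare ✗ → not eligible.
Flexible Spending Account — status full-time ✗ (requires part-time, seasonal, or temporary) → not eligible.
Floating Holidays — status full-time ✓; service 5 years ≥ 2 years ✓; 40 hrs/wk ≥ 32 ✓; dept Engineering ✗ → not eligible.
Adoption Assistance — status full-time ✓; service 5 years ≥ 1 year ✓; rating 4 ≥ 3 ✓; grade G6 < G7 ✗ → not eligible.
Travel Insurance — status full-time ✓ (not excluded); service 5 years ≥ 12 months (≈360 days) ✓; 40 hrs/wk ≥ 20 ✓ → eligible.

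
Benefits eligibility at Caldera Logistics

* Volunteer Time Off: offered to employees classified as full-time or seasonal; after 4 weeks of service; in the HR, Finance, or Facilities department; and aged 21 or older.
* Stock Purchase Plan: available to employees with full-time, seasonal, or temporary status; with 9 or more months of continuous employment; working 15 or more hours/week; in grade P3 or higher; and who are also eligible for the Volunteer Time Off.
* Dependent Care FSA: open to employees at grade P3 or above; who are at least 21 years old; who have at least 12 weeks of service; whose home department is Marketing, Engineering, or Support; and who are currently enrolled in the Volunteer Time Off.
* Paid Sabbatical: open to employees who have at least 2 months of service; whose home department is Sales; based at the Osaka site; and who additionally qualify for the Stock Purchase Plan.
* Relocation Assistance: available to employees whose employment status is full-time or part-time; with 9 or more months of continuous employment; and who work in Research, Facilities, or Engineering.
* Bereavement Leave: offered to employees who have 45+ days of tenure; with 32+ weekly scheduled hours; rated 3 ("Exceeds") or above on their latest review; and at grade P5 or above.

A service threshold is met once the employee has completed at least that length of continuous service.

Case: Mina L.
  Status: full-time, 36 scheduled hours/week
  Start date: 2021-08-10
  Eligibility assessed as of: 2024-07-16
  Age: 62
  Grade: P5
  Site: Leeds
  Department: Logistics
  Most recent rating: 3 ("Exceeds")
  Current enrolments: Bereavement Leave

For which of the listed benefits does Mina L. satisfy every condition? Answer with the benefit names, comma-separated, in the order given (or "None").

Service from 2021-08-10 to 2024-07-16: 1071 days.
Volunteer Time Off — status full-time ✓; service 1071 days ≥ 4 weeks (≈28 days) ✓; dept Logistics ✗ → not eligible.
Stock Purchase Plan — status full-time ✓; service 1071 days ≥ 9 months (≈270 days) ✓; 36 hrs/wk ≥ 15 ✓; grade P5 ≥ P3 ✓; not eligible for Volunteer Time Off ✗ → not eligible.
Dependent Care FSA — grade P5 ≥ P3 ✓; age 62 ≥ 21 ✓; service 1071 days ≥ 12 weeks (≈84 days) ✓; dept Logistics ✗ → not eligible.
Paid Sabbatical — service 1071 days ≥ 2 months (≈60 days) ✓; dept Logistics ✗ → not eligible.
Relocation Assistance — status full-time ✓; service 1071 days ≥ 9 months (≈270 days) ✓; dept Logistics ✗ → not eligible.
Bereavement Leave — service 1071 days ≥ 45 days ✓; 36 hrs/wk ≥ 32 ✓; rating 3 ≥ 3 ✓; grade P5 ≥ P5 ✓ → eligible.

Bereavement Leave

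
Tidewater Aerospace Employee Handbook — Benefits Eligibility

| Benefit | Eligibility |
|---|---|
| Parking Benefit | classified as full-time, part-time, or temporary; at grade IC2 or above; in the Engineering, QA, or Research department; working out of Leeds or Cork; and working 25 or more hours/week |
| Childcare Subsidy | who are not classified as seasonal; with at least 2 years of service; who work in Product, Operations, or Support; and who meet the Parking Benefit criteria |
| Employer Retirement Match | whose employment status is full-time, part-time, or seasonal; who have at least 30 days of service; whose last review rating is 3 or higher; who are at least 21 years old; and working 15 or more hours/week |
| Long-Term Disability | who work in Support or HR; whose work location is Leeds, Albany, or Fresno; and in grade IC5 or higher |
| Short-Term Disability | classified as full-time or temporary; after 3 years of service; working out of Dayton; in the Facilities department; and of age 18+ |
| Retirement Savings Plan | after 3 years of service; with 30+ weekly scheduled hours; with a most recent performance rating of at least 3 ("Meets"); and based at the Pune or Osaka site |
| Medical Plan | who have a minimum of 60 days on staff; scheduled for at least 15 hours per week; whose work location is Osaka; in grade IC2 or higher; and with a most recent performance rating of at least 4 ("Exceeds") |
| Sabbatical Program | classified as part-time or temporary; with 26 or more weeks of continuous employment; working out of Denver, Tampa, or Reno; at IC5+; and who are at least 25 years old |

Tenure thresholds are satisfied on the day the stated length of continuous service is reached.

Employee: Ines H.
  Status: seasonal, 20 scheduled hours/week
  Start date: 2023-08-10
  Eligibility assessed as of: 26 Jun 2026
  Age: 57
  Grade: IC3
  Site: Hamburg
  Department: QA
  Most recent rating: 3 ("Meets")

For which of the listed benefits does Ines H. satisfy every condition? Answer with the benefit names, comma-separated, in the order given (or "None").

Employer Retirement Match

Service from 2023-08-10 to 26 Jun 2026: 1051 days.
Parking Benefit — status seasonal ✗ (requires full-time, part-time, or temporary) → not eligible.
Childcare Subsidy — status seasonal ✗ (excluded) → not eligible.
Employer Retirement Match — status seasonal ✓; service 1051 days ≥ 30 days ✓; rating 3 ≥ 3 ✓; age 57 ≥ 21 ✓; 20 hrs/wk ≥ 15 ✓ → eligible.
Long-Term Disability — dept QA ✗ → not eligible.
Short-Term Disability — status seasonal ✗ (requires full-time or temporary) → not eligible.
Retirement Savings Plan — service 1051 days < 3 years (≈1095 days) ✗ → not eligible.
Medical Plan — service 1051 days ≥ 60 days ✓; 20 hrs/wk ≥ 15 ✓; site Hamburg ✗ (not Osaka) → not eligible.
Sabbatical Program — status seasonal ✗ (requires part-time or temporary) → not eligible.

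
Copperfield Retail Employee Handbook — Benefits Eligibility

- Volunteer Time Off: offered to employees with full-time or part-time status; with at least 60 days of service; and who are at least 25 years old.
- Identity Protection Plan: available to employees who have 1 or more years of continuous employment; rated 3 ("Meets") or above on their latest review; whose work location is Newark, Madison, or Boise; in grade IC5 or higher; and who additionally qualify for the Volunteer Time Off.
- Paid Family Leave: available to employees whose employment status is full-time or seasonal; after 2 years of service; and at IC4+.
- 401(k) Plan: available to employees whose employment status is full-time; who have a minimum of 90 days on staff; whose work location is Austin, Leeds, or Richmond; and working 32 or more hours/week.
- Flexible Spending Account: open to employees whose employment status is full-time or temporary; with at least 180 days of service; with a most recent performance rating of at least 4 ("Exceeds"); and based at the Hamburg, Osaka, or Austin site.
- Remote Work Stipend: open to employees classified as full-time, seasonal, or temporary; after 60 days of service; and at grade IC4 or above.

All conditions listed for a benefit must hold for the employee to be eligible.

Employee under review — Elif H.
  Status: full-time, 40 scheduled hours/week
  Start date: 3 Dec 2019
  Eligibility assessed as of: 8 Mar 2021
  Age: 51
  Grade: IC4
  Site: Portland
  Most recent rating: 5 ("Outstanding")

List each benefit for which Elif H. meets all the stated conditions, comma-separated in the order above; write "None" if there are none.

Volunteer Time Off, Remote Work Stipend

Service from 3 Dec 2019 to 8 Mar 2021: 461 days.
Volunteer Time Off — status full-time ✓; service 461 days ≥ 60 days ✓; age 51 ≥ 25 ✓ → eligible.
Identity Protection Plan — service 461 days ≥ 1 year (≈365 days) ✓; rating 5 ≥ 3 ✓; site Portland ✗ (not Newark, Madison, or Boise) → not eligible.
Paid Family Leave — status full-time ✓; service 461 days < 2 years (≈730 days) ✗ → not eligible.
401(k) Plan — status full-time ✓; service 461 days ≥ 90 days ✓; site Portland ✗ (not Austin, Leeds, or Richmond) → not eligible.
Flexible Spending Account — status full-time ✓; service 461 days ≥ 180 days ✓; rating 5 ≥ 4 ✓; site Portland ✗ (not Hamburg, Osaka, or Austin) → not eligible.
Remote Work Stipend — status full-time ✓; service 461 days ≥ 60 days ✓; grade IC4 ≥ IC4 ✓ → eligible.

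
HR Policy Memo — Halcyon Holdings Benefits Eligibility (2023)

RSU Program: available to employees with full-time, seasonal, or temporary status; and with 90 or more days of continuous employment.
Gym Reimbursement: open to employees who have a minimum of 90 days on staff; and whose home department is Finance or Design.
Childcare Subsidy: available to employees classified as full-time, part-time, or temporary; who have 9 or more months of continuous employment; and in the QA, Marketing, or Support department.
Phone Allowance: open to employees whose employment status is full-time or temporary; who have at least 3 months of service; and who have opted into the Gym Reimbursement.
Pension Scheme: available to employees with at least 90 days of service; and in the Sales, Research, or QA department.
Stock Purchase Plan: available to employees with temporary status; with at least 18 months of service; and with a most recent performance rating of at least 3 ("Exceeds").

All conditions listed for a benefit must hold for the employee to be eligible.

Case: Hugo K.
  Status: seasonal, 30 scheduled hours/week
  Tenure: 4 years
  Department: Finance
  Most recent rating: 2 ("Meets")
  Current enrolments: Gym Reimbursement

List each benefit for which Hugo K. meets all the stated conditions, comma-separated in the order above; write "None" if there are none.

RSU Program, Gym Reimbursement

RSU Program — status seasonal ✓; service 4 years ≥ 90 days ✓ → eligible.
Gym Reimbursement — service 4 years ≥ 90 days ✓; dept Finance ✓ → eligible.
Childcare Subsidy — status seasonal ✗ (requires full-time, part-time, or temporary) → not eligible.
Phone Allowance — status seasonal ✗ (requires full-time or temporary) → not eligible.
Pension Scheme — service 4 years ≥ 90 days ✓; dept Finance ✗ → not eligible.
Stock Purchase Plan — status seasonal ✗ (requires temporary) → not eligible.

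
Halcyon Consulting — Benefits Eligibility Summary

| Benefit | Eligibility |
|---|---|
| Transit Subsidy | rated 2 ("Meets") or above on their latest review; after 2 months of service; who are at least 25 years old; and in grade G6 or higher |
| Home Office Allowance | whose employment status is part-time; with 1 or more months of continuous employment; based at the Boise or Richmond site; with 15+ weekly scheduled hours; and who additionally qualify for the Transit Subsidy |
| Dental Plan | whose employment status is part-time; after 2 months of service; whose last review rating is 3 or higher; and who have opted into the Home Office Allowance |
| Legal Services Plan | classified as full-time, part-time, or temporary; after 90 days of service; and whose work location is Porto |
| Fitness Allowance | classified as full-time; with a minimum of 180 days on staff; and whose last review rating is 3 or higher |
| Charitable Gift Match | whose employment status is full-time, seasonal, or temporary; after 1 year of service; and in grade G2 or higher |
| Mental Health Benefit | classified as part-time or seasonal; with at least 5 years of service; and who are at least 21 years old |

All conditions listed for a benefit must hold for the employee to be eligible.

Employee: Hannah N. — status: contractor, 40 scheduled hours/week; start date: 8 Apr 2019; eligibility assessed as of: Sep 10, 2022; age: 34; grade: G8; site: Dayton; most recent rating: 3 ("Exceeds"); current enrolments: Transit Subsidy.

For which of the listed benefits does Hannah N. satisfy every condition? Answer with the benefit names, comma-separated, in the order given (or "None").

Service from 8 Apr 2019 to Sep 10, 2022: 1251 days.
Transit Subsidy — rating 3 ≥ 2 ✓; service 1251 days ≥ 2 months (≈60 days) ✓; age 34 ≥ 25 ✓; grade G8 ≥ G6 ✓ → eligible.
Home Office Allowance — status contractor ✗ (requires part-time) → not eligible.
Dental Plan — status contractor ✗ (requires part-time) → not eligible.
Legal Services Plan — status contractor ✗ (requires full-time, part-time, or temporary) → not eligible.
Fitness Allowance — status contractor ✗ (requires full-time) → not eligible.
Charitable Gift Match — status contractor ✗ (requires full-time, seasonal, or temporary) → not eligible.
Mental Health Benefit — status contractor ✗ (requires part-time or seasonal) → not eligible.

Transit Subsidy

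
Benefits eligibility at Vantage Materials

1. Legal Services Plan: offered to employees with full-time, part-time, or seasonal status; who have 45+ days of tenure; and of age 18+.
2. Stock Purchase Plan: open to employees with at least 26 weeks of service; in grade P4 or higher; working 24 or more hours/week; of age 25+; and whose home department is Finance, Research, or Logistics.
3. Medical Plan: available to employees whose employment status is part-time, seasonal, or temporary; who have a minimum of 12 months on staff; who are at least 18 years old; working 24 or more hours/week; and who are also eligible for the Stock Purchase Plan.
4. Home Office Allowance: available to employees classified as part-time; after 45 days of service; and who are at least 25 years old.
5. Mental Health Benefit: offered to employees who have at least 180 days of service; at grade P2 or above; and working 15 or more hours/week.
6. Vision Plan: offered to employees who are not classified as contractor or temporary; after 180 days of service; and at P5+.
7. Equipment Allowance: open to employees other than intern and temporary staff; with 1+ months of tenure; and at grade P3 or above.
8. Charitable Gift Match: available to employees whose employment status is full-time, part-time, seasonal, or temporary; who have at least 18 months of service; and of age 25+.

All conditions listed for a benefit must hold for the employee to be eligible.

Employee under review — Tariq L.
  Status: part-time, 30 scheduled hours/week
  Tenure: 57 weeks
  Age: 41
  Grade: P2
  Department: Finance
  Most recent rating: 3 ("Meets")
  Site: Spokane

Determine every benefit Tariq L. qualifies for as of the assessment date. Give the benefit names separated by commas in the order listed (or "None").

Legal Services Plan, Home Office Allowance, Mental Health Benefit

Legal Services Plan — status part-time ✓; service 57 weeks ≥ 45 days ✓; age 41 ≥ 18 ✓ → eligible.
Stock Purchase Plan — service 57 weeks ≥ 26 weeks ✓; grade P2 < P4 ✗ → not eligible.
Medical Plan — status part-time ✓; service 57 weeks ≥ 12 months (≈360 days) ✓; age 41 ≥ 18 ✓; 30 hrs/wk ≥ 24 ✓; not eligible for Stock Purchase Plan ✗ → not eligible.
Home Office Allowance — status part-time ✓; service 57 weeks ≥ 45 days ✓; age 41 ≥ 25 ✓ → eligible.
Mental Health Benefit — service 57 weeks ≥ 180 days ✓; grade P2 ≥ P2 ✓; 30 hrs/wk ≥ 15 ✓ → eligible.
Vision Plan — status part-time ✓ (not excluded); service 57 weeks ≥ 180 days ✓; grade P2 < P5 ✗ → not eligible.
Equipment Allowance — status part-time ✓ (not excluded); service 57 weeks ≥ 1 month (≈30 days) ✓; grade P2 < P3 ✗ → not eligible.
Charitable Gift Match — status part-time ✓; service 57 weeks < 18 months (≈540 days) ✗ → not eligible.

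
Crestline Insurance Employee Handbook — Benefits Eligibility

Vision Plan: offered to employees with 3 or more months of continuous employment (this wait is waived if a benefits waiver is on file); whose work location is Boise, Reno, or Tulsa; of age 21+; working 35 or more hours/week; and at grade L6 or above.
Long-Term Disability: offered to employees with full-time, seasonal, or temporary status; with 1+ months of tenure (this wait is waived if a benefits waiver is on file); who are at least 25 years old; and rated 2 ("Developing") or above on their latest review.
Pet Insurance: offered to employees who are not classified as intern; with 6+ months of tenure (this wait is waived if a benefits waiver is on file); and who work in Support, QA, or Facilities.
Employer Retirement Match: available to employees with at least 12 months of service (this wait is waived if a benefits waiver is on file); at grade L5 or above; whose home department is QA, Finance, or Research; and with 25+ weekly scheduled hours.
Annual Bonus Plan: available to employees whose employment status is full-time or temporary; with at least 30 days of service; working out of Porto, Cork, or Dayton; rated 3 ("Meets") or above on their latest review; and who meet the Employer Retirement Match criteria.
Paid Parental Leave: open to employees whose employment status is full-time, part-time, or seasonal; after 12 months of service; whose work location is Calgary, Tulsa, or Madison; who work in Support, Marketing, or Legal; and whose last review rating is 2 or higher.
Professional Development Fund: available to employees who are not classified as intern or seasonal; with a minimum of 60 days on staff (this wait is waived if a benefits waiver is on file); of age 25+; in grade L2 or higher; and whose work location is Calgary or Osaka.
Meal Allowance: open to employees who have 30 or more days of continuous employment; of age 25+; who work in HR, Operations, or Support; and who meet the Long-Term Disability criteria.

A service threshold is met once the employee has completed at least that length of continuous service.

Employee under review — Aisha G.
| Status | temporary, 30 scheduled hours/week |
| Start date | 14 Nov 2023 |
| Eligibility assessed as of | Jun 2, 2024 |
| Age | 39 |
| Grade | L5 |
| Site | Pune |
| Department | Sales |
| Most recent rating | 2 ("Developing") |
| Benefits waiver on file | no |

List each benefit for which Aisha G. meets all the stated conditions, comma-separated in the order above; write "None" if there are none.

Service from 14 Nov 2023 to Jun 2, 2024: 201 days.
Vision Plan — no waiver, service 201 days ≥ 3 months (≈90 days) ✓; site Pune ✗ (not Boise, Reno, or Tulsa) → not eligible.
Long-Term Disability — status temporary ✓; no waiver, service 201 days ≥ 1 month (≈30 days) ✓; age 39 ≥ 25 ✓; rating 2 ≥ 2 ✓ → eligible.
Pet Insurance — status temporary ✓ (not excluded); no waiver, service 201 days ≥ 6 months (≈180 days) ✓; dept Sales ✗ → not eligible.
Employer Retirement Match — no waiver, service 201 days < 12 months (≈360 days) ✗ → not eligible.
Annual Bonus Plan — status temporary ✓; service 201 days ≥ 30 days ✓; site Pune ✗ (not Porto, Cork, or Dayton) → not eligible.
Paid Parental Leave — status temporary ✗ (requires full-time, part-time, or seasonal) → not eligible.
Professional Development Fund — status temporary ✓ (not excluded); no waiver, service 201 days ≥ 60 days ✓; age 39 ≥ 25 ✓; grade L5 ≥ L2 ✓; site Pune ✗ (not Calgary or Osaka) → not eligible.
Meal Allowance — service 201 days ≥ 30 days ✓; age 39 ≥ 25 ✓; dept Sales ✗ → not eligible.

Long-Term Disability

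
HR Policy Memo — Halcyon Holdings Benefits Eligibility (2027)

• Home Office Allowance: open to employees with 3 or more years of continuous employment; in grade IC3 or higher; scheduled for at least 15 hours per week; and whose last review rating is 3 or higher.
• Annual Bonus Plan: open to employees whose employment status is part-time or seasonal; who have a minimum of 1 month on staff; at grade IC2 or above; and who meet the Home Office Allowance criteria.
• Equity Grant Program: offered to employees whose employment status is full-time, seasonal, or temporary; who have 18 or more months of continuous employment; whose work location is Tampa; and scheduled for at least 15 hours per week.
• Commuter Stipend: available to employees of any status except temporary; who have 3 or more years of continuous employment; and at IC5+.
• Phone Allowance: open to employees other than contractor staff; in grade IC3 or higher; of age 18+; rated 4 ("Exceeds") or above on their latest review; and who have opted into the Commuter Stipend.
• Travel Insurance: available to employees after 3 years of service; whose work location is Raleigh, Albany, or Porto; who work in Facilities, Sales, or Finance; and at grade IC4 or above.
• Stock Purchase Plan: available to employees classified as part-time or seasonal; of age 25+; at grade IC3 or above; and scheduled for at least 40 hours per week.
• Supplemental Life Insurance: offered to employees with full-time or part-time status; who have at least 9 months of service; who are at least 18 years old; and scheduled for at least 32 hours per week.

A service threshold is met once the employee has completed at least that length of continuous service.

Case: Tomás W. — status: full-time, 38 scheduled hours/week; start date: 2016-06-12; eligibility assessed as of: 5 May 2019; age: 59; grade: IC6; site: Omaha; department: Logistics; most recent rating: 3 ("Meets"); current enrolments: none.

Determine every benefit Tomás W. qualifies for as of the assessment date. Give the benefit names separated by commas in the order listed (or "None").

Supplemental Life Insurance

Service from 2016-06-12 to 5 May 2019: 1057 days.
Home Office Allowance — service 1057 days < 3 years (≈1095 days) ✗ → not eligible.
Annual Bonus Plan — status full-time ✗ (requires part-time or seasonal) → not eligible.
Equity Grant Program — status full-time ✓; service 1057 days ≥ 18 months (≈540 days) ✓; site Omaha ✗ (not Tampa) → not eligible.
Commuter Stipend — status full-time ✓ (not excluded); service 1057 days < 3 years (≈1095 days) ✗ → not eligible.
Phone Allowance — status full-time ✓ (not excluded); grade IC6 ≥ IC3 ✓; age 59 ≥ 18 ✓; rating 3 < 4 ✗ → not eligible.
Travel Insurance — service 1057 days < 3 years (≈1095 days) ✗ → not eligible.
Stock Purchase Plan — status full-time ✗ (requires part-time or seasonal) → not eligible.
Supplemental Life Insurance — status full-time ✓; service 1057 days ≥ 9 months (≈270 days) ✓; age 59 ≥ 18 ✓; 38 hrs/wk ≥ 32 ✓ → eligible.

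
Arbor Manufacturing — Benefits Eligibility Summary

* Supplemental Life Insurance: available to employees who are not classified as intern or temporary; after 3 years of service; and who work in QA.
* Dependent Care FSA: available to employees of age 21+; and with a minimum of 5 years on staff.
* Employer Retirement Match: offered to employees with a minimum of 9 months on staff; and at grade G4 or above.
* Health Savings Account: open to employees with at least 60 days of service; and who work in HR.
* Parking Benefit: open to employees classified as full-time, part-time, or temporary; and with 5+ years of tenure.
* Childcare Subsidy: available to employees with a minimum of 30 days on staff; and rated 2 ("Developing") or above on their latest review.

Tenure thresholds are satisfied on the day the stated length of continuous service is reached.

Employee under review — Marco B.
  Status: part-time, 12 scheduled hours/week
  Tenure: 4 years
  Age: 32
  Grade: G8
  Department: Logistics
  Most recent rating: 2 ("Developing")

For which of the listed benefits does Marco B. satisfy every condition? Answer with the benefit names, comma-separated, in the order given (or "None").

Supplemental Life Insurance — status part-time ✓ (not excluded); service 4 years ≥ 3 years ✓; dept Logistics ✗ → not eligible.
Dependent Care FSA — age 32 ≥ 21 ✓; service 4 years < 5 years ✗ → not eligible.
Employer Retirement Match — service 4 years ≥ 9 months (≈270 days) ✓; grade G8 ≥ G4 ✓ → eligible.
Health Savings Account — service 4 years ≥ 60 days ✓; dept Logistics ✗ → not eligible.
Parking Benefit — status part-time ✓; service 4 years < 5 years ✗ → not eligible.
Childcare Subsidy — service 4 years ≥ 30 days ✓; rating 2 ≥ 2 ✓ → eligible.

Employer Retirement Match, Childcare Subsidy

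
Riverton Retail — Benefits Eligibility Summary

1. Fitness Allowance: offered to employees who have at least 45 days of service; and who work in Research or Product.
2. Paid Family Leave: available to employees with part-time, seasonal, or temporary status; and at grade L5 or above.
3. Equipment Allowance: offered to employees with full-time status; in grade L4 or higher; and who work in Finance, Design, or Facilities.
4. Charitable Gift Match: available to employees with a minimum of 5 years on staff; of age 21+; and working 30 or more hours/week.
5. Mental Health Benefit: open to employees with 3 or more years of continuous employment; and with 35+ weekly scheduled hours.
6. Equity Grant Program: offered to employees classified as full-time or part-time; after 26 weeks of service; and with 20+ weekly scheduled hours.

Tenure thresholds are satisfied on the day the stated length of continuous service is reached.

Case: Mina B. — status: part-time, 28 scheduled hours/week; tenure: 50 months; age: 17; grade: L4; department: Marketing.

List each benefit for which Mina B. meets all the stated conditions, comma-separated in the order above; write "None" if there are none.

Equity Grant Program

Fitness Allowance — service 50 months ≥ 45 days ✓; dept Marketing ✗ → not eligible.
Paid Family Leave — status part-time ✓; grade L4 < L5 ✗ → not eligible.
Equipment Allowance — status part-time ✗ (requires full-time) → not eligible.
Charitable Gift Match — service 50 months < 5 years (≈1825 days) ✗ → not eligible.
Mental Health Benefit — service 50 months ≥ 3 years (≈1095 days) ✓; 28 hrs/wk < 35 ✗ → not eligible.
Equity Grant Program — status part-time ✓; service 50 months ≥ 26 weeks (≈182 days) ✓; 28 hrs/wk ≥ 20 ✓ → eligible.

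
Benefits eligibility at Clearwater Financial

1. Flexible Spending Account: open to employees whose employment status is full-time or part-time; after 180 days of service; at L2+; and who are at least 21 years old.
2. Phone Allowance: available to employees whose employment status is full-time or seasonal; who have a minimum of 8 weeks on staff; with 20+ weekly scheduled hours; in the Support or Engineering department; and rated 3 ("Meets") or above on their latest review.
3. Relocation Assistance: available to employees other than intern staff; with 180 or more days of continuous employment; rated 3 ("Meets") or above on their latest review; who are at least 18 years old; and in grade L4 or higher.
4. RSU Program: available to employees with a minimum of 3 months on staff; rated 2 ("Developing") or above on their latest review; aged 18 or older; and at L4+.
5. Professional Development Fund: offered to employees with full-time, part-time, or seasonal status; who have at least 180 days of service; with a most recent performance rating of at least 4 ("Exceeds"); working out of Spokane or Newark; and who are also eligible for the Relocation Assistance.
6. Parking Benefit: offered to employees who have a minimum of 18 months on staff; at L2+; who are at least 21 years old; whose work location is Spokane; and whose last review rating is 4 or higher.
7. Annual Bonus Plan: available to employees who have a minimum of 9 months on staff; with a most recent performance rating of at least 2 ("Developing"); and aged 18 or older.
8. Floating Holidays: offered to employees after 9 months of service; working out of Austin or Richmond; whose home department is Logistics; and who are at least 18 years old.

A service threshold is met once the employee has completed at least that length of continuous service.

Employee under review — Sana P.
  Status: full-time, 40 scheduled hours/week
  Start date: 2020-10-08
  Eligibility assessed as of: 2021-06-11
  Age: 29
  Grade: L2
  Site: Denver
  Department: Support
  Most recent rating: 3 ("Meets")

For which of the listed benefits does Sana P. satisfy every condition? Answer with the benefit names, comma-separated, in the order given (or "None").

Service from 2020-10-08 to 2021-06-11: 246 days.
Flexible Spending Account — status full-time ✓; service 246 days ≥ 180 days ✓; grade L2 ≥ L2 ✓; age 29 ≥ 21 ✓ → eligible.
Phone Allowance — status full-time ✓; service 246 days ≥ 8 weeks (≈56 days) ✓; 40 hrs/wk ≥ 20 ✓; dept Support ✓; rating 3 ≥ 3 ✓ → eligible.
Relocation Assistance — status full-time ✓ (not excluded); service 246 days ≥ 180 days ✓; rating 3 ≥ 3 ✓; age 29 ≥ 18 ✓; grade L2 < L4 ✗ → not eligible.
RSU Program — service 246 days ≥ 3 months (≈90 days) ✓; rating 3 ≥ 2 ✓; age 29 ≥ 18 ✓; grade L2 < L4 ✗ → not eligible.
Professional Development Fund — status full-time ✓; service 246 days ≥ 180 days ✓; rating 3 < 4 ✗ → not eligible.
Parking Benefit — service 246 days < 18 months (≈540 days) ✗ → not eligible.
Annual Bonus Plan — service 246 days < 9 months (≈270 days) ✗ → not eligible.
Floating Holidays — service 246 days < 9 months (≈270 days) ✗ → not eligible.

Flexible Spending Account, Phone Allowance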